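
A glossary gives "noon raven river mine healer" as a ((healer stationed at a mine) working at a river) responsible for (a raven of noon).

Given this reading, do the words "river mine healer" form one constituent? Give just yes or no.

The paraphrase groups the words so that "river mine healer" is one unit: it corresponds to a single parenthesized sub-phrase.
The full structure is [[noon raven] [river [mine healer]]], in which [river mine healer] is a constituent.

yes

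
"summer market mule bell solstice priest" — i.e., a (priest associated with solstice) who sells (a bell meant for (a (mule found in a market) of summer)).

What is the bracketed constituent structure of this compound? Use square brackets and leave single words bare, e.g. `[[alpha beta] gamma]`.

[[[summer [market mule]] bell] [solstice priest]]

Whole compound: head "priest" (specifically "solstice priest"), modifier "summer market mule bell".
Inside "summer market mule bell": head "bell", modifier "summer market mule".
Inside "summer market mule": head "mule" (specifically "market mule"), modifier "summer".
Inside "market mule": head "mule", modifier "market".
Inside "solstice priest": head "priest", modifier "solstice".
So the structure is [[[summer [market mule]] bell] [solstice priest]].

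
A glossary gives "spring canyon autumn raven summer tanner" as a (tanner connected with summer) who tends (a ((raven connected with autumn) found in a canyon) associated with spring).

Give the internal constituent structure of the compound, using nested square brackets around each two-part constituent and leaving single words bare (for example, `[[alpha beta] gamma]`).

Overall it is a kind of tanner (specifically "summer tanner"); the modifier is "spring canyon autumn raven".
"spring canyon autumn raven" → head "raven" (specifically "canyon autumn raven"), modifier "spring".
"canyon autumn raven" → head "raven" (specifically "autumn raven"), modifier "canyon".
"autumn raven" → head "raven", modifier "autumn".
"summer tanner" → head "tanner", modifier "summer".
So the structure is [[spring [canyon [autumn raven]]] [summer tanner]].

[[spring [canyon [autumn raven]]] [summer tanner]]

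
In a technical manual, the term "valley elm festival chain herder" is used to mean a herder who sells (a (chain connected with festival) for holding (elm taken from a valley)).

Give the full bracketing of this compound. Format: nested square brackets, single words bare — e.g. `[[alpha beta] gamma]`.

Overall it is a kind of herder; the modifier is "valley elm festival chain".
Within "valley elm festival chain", the head is "chain" (specifically "festival chain") and the modifier is "valley elm".
Within "valley elm", the head is "elm" and the modifier is "valley".
Within "festival chain", the head is "chain" and the modifier is "festival".
Putting it together: [[[valley elm] [festival chain]] herder].

[[[valley elm] [festival chain]] herder]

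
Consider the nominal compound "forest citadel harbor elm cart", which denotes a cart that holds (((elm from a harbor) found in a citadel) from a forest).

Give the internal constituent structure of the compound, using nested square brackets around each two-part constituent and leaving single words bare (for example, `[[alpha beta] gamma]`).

Overall it is a kind of cart; the modifier is "forest citadel harbor elm".
Within "forest citadel harbor elm", the head is "elm" (specifically "citadel harbor elm") and the modifier is "forest".
Within "citadel harbor elm", the head is "elm" (specifically "harbor elm") and the modifier is "citadel".
Within "harbor elm", the head is "elm" and the modifier is "harbor".
So the structure is [[forest [citadel [harbor elm]]] cart].

[[forest [citadel [harbor elm]]] cart]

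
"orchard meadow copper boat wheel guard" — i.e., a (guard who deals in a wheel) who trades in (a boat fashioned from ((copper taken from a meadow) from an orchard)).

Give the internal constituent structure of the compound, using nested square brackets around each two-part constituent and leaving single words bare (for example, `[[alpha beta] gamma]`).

[[[orchard [meadow copper]] boat] [wheel guard]]

Whole compound: head "guard" (specifically "wheel guard"), modifier "orchard meadow copper boat".
Inside "orchard meadow copper boat": head "boat", modifier "orchard meadow copper".
Inside "orchard meadow copper": head "copper" (specifically "meadow copper"), modifier "orchard".
Inside "meadow copper": head "copper", modifier "meadow".
Inside "wheel guard": head "guard", modifier "wheel".
So the structure is [[[orchard [meadow copper]] boat] [wheel guard]].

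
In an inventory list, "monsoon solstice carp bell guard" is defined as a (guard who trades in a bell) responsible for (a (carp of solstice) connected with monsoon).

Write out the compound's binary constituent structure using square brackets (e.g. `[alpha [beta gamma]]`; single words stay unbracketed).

[[monsoon [solstice carp]] [bell guard]]

The outermost head in the paraphrase is "guard" (specifically "bell guard"), modified by "monsoon solstice carp".
Within "monsoon solstice carp", the head is "carp" (specifically "solstice carp") and the modifier is "monsoon".
Within "solstice carp", the head is "carp" and the modifier is "solstice".
Within "bell guard", the head is "guard" and the modifier is "bell".
Assembled: [[monsoon [solstice carp]] [bell guard]].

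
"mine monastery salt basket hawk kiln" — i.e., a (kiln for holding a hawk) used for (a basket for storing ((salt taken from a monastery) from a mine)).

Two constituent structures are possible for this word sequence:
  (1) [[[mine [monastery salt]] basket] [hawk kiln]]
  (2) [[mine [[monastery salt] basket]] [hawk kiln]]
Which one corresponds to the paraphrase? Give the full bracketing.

[[[mine [monastery salt]] basket] [hawk kiln]]

The paraphrase's head is the "kiln" part ("hawk kiln"); its modifier is "mine monastery salt basket".
That top-level split, carried through the inner groups, gives [[[mine [monastery salt]] basket] [hawk kiln]].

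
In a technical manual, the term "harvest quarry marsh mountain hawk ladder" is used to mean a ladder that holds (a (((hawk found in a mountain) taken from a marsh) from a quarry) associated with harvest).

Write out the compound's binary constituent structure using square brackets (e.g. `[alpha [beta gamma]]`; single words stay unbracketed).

[[harvest [quarry [marsh [mountain hawk]]]] ladder]

At the top level: head "ladder"; modifier "harvest quarry marsh mountain hawk".
Within "harvest quarry marsh mountain hawk", the head is "hawk" (specifically "quarry marsh mountain hawk") and the modifier is "harvest".
Within "quarry marsh mountain hawk", the head is "hawk" (specifically "marsh mountain hawk") and the modifier is "quarry".
Within "marsh mountain hawk", the head is "hawk" (specifically "mountain hawk") and the modifier is "marsh".
Within "mountain hawk", the head is "hawk" and the modifier is "mountain".
So the structure is [[harvest [quarry [marsh [mountain hawk]]]] ladder].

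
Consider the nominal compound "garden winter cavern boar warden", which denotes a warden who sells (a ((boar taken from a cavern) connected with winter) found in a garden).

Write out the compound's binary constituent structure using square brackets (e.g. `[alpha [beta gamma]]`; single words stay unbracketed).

Overall it is a kind of warden; the modifier is "garden winter cavern boar".
"garden winter cavern boar" → head "boar" (specifically "winter cavern boar"), modifier "garden".
"winter cavern boar" → head "boar" (specifically "cavern boar"), modifier "winter".
"cavern boar" → head "boar", modifier "cavern".
Putting it together: [[garden [winter [cavern boar]]] warden].

[[garden [winter [cavern boar]]] warden]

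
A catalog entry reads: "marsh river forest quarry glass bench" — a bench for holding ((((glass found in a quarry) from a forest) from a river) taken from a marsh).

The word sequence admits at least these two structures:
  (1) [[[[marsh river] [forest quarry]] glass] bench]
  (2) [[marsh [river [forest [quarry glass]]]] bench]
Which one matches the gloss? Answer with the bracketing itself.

The paraphrase's head is the "bench" part ("bench"); its modifier is "marsh river forest quarry glass".
That top-level split, carried through the inner groups, gives [[marsh [river [forest [quarry glass]]]] bench].

[[marsh [river [forest [quarry glass]]]] bench]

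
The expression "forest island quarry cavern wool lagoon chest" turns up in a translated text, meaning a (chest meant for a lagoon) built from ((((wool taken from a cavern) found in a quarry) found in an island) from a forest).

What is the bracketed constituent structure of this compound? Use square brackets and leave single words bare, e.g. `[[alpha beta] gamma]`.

The outermost head in the paraphrase is "chest" (specifically "lagoon chest"), modified by "forest island quarry cavern wool".
Inside "forest island quarry cavern wool": head "wool" (specifically "island quarry cavern wool"), modifier "forest".
Inside "island quarry cavern wool": head "wool" (specifically "quarry cavern wool"), modifier "island".
Inside "quarry cavern wool": head "wool" (specifically "cavern wool"), modifier "quarry".
Inside "cavern wool": head "wool", modifier "cavern".
Inside "lagoon chest": head "chest", modifier "lagoon".
Assembled: [[forest [island [quarry [cavern wool]]]] [lagoon chest]].

[[forest [island [quarry [cavern wool]]]] [lagoon chest]]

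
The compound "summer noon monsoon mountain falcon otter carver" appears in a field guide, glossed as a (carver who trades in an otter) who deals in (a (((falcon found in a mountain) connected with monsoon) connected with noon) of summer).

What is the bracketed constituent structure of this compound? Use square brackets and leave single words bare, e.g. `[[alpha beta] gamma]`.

[[summer [noon [monsoon [mountain falcon]]]] [otter carver]]

Whole compound: head "carver" (specifically "otter carver"), modifier "summer noon monsoon mountain falcon".
Within "summer noon monsoon mountain falcon", the head is "falcon" (specifically "noon monsoon mountain falcon") and the modifier is "summer".
Within "noon monsoon mountain falcon", the head is "falcon" (specifically "monsoon mountain falcon") and the modifier is "noon".
Within "monsoon mountain falcon", the head is "falcon" (specifically "mountain falcon") and the modifier is "monsoon".
Within "mountain falcon", the head is "falcon" and the modifier is "mountain".
Within "otter carver", the head is "carver" and the modifier is "otter".
Putting it together: [[summer [noon [monsoon [mountain falcon]]]] [otter carver]].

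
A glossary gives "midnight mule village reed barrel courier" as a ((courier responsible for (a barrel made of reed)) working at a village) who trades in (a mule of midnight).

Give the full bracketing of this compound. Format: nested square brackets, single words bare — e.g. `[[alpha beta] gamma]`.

The outermost head in the paraphrase is "courier" (specifically "village reed barrel courier"), modified by "midnight mule".
Within "midnight mule", the head is "mule" and the modifier is "midnight".
Within "village reed barrel courier", the head is "courier" (specifically "reed barrel courier") and the modifier is "village".
Within "reed barrel courier", the head is "courier" and the modifier is "reed barrel".
Within "reed barrel", the head is "barrel" and the modifier is "reed".
Putting it together: [[midnight mule] [village [[reed barrel] courier]]].

[[midnight mule] [village [[reed barrel] courier]]]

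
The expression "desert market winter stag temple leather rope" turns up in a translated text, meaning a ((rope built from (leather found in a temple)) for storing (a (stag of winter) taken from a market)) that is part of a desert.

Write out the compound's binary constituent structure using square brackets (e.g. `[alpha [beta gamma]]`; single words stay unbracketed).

[desert [[market [winter stag]] [[temple leather] rope]]]

Overall it is a kind of rope (specifically "market winter stag temple leather rope"); the modifier is "desert".
Inside "market winter stag temple leather rope": head "rope" (specifically "temple leather rope"), modifier "market winter stag".
Inside "market winter stag": head "stag" (specifically "winter stag"), modifier "market".
Inside "winter stag": head "stag", modifier "winter".
Inside "temple leather rope": head "rope", modifier "temple leather".
Inside "temple leather": head "leather", modifier "temple".
Putting it together: [desert [[market [winter stag]] [[temple leather] rope]]].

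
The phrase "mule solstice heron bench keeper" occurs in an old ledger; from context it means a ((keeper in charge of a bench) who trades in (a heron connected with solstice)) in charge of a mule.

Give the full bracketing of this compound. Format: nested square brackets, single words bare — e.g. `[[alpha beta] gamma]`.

[mule [[solstice heron] [bench keeper]]]

Overall it is a kind of keeper (specifically "solstice heron bench keeper"); the modifier is "mule".
Within "solstice heron bench keeper", the head is "keeper" (specifically "bench keeper") and the modifier is "solstice heron".
Within "solstice heron", the head is "heron" and the modifier is "solstice".
Within "bench keeper", the head is "keeper" and the modifier is "bench".
Assembled: [mule [[solstice heron] [bench keeper]]].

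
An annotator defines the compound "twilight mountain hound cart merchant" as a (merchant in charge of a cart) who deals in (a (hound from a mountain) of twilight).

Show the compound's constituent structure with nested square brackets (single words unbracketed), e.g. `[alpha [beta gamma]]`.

The outermost head in the paraphrase is "merchant" (specifically "cart merchant"), modified by "twilight mountain hound".
Inside "twilight mountain hound": head "hound" (specifically "mountain hound"), modifier "twilight".
Inside "mountain hound": head "hound", modifier "mountain".
Inside "cart merchant": head "merchant", modifier "cart".
Putting it together: [[twilight [mountain hound]] [cart merchant]].

[[twilight [mountain hound]] [cart merchant]]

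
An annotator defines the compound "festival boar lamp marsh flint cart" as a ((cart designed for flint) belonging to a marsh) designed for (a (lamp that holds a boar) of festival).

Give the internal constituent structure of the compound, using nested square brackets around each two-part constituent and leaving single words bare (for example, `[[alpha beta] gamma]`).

[[festival [boar lamp]] [marsh [flint cart]]]

Overall it is a kind of cart (specifically "marsh flint cart"); the modifier is "festival boar lamp".
Inside "festival boar lamp": head "lamp" (specifically "boar lamp"), modifier "festival".
Inside "boar lamp": head "lamp", modifier "boar".
Inside "marsh flint cart": head "cart" (specifically "flint cart"), modifier "marsh".
Inside "flint cart": head "cart", modifier "flint".
Assembled: [[festival [boar lamp]] [marsh [flint cart]]].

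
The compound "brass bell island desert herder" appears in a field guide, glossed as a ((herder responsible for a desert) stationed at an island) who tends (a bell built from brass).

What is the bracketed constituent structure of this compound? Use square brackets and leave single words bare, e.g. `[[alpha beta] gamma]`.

Whole compound: head "herder" (specifically "island desert herder"), modifier "brass bell".
Within "brass bell", the head is "bell" and the modifier is "brass".
Within "island desert herder", the head is "herder" (specifically "desert herder") and the modifier is "island".
Within "desert herder", the head is "herder" and the modifier is "desert".
So the structure is [[brass bell] [island [desert herder]]].

[[brass bell] [island [desert herder]]]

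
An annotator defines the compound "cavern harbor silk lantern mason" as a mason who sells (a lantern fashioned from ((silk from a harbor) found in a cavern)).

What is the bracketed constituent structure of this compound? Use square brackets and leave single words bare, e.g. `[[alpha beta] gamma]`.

[[[cavern [harbor silk]] lantern] mason]

Whole compound: head "mason", modifier "cavern harbor silk lantern".
"cavern harbor silk lantern" → head "lantern", modifier "cavern harbor silk".
"cavern harbor silk" → head "silk" (specifically "harbor silk"), modifier "cavern".
"harbor silk" → head "silk", modifier "harbor".
Putting it together: [[[cavern [harbor silk]] lantern] mason].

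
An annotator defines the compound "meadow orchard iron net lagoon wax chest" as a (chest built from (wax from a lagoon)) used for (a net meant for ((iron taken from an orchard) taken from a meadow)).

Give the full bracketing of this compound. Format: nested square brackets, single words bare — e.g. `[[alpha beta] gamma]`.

[[[meadow [orchard iron]] net] [[lagoon wax] chest]]

Overall it is a kind of chest (specifically "lagoon wax chest"); the modifier is "meadow orchard iron net".
"meadow orchard iron net" → head "net", modifier "meadow orchard iron".
"meadow orchard iron" → head "iron" (specifically "orchard iron"), modifier "meadow".
"orchard iron" → head "iron", modifier "orchard".
"lagoon wax chest" → head "chest", modifier "lagoon wax".
"lagoon wax" → head "wax", modifier "lagoon".
So the structure is [[[meadow [orchard iron]] net] [[lagoon wax] chest]].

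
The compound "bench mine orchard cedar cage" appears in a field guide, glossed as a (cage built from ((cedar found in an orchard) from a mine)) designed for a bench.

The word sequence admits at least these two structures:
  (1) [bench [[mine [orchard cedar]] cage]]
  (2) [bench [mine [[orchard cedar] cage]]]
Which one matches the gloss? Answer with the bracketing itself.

[bench [[mine [orchard cedar]] cage]]

The paraphrase's head is the "cage" part ("mine orchard cedar cage"); its modifier is "bench".
That top-level split, carried through the inner groups, gives [bench [[mine [orchard cedar]] cage]].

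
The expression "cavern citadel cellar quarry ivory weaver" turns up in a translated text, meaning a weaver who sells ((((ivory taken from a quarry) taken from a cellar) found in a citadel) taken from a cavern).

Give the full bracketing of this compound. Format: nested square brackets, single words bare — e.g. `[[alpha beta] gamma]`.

At the top level: head "weaver"; modifier "cavern citadel cellar quarry ivory".
"cavern citadel cellar quarry ivory" → head "ivory" (specifically "citadel cellar quarry ivory"), modifier "cavern".
"citadel cellar quarry ivory" → head "ivory" (specifically "cellar quarry ivory"), modifier "citadel".
"cellar quarry ivory" → head "ivory" (specifically "quarry ivory"), modifier "cellar".
"quarry ivory" → head "ivory", modifier "quarry".
Putting it together: [[cavern [citadel [cellar [quarry ivory]]]] weaver].

[[cavern [citadel [cellar [quarry ivory]]]] weaver]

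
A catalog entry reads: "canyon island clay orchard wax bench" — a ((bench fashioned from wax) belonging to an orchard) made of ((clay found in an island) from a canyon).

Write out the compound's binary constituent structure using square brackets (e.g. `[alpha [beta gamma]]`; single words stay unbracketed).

The outermost head in the paraphrase is "bench" (specifically "orchard wax bench"), modified by "canyon island clay".
Inside "canyon island clay": head "clay" (specifically "island clay"), modifier "canyon".
Inside "island clay": head "clay", modifier "island".
Inside "orchard wax bench": head "bench" (specifically "wax bench"), modifier "orchard".
Inside "wax bench": head "bench", modifier "wax".
Putting it together: [[canyon [island clay]] [orchard [wax bench]]].

[[canyon [island clay]] [orchard [wax bench]]]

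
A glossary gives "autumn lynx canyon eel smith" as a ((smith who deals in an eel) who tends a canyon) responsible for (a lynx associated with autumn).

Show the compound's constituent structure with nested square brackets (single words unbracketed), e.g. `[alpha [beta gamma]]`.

[[autumn lynx] [canyon [eel smith]]]

Overall it is a kind of smith (specifically "canyon eel smith"); the modifier is "autumn lynx".
Within "autumn lynx", the head is "lynx" and the modifier is "autumn".
Within "canyon eel smith", the head is "smith" (specifically "eel smith") and the modifier is "canyon".
Within "eel smith", the head is "smith" and the modifier is "eel".
Putting it together: [[autumn lynx] [canyon [eel smith]]].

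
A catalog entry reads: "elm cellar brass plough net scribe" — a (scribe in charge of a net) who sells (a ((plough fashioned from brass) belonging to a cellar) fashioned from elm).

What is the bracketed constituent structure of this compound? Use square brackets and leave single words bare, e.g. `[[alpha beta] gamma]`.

The outermost head in the paraphrase is "scribe" (specifically "net scribe"), modified by "elm cellar brass plough".
Inside "elm cellar brass plough": head "plough" (specifically "cellar brass plough"), modifier "elm".
Inside "cellar brass plough": head "plough" (specifically "brass plough"), modifier "cellar".
Inside "brass plough": head "plough", modifier "brass".
Inside "net scribe": head "scribe", modifier "net".
So the structure is [[elm [cellar [brass plough]]] [net scribe]].

[[elm [cellar [brass plough]]] [net scribe]]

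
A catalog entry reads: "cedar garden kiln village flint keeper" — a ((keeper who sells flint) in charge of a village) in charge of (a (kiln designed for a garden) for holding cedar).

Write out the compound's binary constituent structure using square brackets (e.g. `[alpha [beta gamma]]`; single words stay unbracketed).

Overall it is a kind of keeper (specifically "village flint keeper"); the modifier is "cedar garden kiln".
Within "cedar garden kiln", the head is "kiln" (specifically "garden kiln") and the modifier is "cedar".
Within "garden kiln", the head is "kiln" and the modifier is "garden".
Within "village flint keeper", the head is "keeper" (specifically "flint keeper") and the modifier is "village".
Within "flint keeper", the head is "keeper" and the modifier is "flint".
So the structure is [[cedar [garden kiln]] [village [flint keeper]]].

[[cedar [garden kiln]] [village [flint keeper]]]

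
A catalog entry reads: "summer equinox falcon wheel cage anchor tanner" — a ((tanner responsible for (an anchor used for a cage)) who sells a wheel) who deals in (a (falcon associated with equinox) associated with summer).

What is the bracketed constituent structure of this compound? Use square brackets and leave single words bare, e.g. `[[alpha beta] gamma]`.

[[summer [equinox falcon]] [wheel [[cage anchor] tanner]]]

Overall it is a kind of tanner (specifically "wheel cage anchor tanner"); the modifier is "summer equinox falcon".
Inside "summer equinox falcon": head "falcon" (specifically "equinox falcon"), modifier "summer".
Inside "equinox falcon": head "falcon", modifier "equinox".
Inside "wheel cage anchor tanner": head "tanner" (specifically "cage anchor tanner"), modifier "wheel".
Inside "cage anchor tanner": head "tanner", modifier "cage anchor".
Inside "cage anchor": head "anchor", modifier "cage".
Putting it together: [[summer [equinox falcon]] [wheel [[cage anchor] tanner]]].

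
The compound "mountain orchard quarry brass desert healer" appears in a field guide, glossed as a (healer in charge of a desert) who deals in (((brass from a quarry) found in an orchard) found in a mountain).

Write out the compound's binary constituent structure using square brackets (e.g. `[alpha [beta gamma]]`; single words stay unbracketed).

[[mountain [orchard [quarry brass]]] [desert healer]]

At the top level: head "healer" (specifically "desert healer"); modifier "mountain orchard quarry brass".
"mountain orchard quarry brass" → head "brass" (specifically "orchard quarry brass"), modifier "mountain".
"orchard quarry brass" → head "brass" (specifically "quarry brass"), modifier "orchard".
"quarry brass" → head "brass", modifier "quarry".
"desert healer" → head "healer", modifier "desert".
Assembled: [[mountain [orchard [quarry brass]]] [desert healer]].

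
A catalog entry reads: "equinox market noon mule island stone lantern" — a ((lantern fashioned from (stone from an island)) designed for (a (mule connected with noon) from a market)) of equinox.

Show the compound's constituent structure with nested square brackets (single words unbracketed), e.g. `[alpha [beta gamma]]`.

At the top level: head "lantern" (specifically "market noon mule island stone lantern"); modifier "equinox".
"market noon mule island stone lantern" → head "lantern" (specifically "island stone lantern"), modifier "market noon mule".
"market noon mule" → head "mule" (specifically "noon mule"), modifier "market".
"noon mule" → head "mule", modifier "noon".
"island stone lantern" → head "lantern", modifier "island stone".
"island stone" → head "stone", modifier "island".
Assembled: [equinox [[market [noon mule]] [[island stone] lantern]]].

[equinox [[market [noon mule]] [[island stone] lantern]]]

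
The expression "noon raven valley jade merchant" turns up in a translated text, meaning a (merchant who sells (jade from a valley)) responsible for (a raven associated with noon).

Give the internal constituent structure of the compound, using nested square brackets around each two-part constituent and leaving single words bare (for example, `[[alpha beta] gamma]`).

[[noon raven] [[valley jade] merchant]]

Whole compound: head "merchant" (specifically "valley jade merchant"), modifier "noon raven".
"noon raven" → head "raven", modifier "noon".
"valley jade merchant" → head "merchant", modifier "valley jade".
"valley jade" → head "jade", modifier "valley".
Putting it together: [[noon raven] [[valley jade] merchant]].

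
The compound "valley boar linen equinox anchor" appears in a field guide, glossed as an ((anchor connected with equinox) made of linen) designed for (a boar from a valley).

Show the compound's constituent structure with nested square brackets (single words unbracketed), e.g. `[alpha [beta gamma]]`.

[[valley boar] [linen [equinox anchor]]]

At the top level: head "anchor" (specifically "linen equinox anchor"); modifier "valley boar".
Inside "valley boar": head "boar", modifier "valley".
Inside "linen equinox anchor": head "anchor" (specifically "equinox anchor"), modifier "linen".
Inside "equinox anchor": head "anchor", modifier "equinox".
Assembled: [[valley boar] [linen [equinox anchor]]].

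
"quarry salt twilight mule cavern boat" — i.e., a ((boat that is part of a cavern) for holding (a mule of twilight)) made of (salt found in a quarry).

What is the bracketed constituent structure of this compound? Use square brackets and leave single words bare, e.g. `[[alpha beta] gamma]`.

At the top level: head "boat" (specifically "twilight mule cavern boat"); modifier "quarry salt".
Within "quarry salt", the head is "salt" and the modifier is "quarry".
Within "twilight mule cavern boat", the head is "boat" (specifically "cavern boat") and the modifier is "twilight mule".
Within "twilight mule", the head is "mule" and the modifier is "twilight".
Within "cavern boat", the head is "boat" and the modifier is "cavern".
Assembled: [[quarry salt] [[twilight mule] [cavern boat]]].

[[quarry salt] [[twilight mule] [cavern boat]]]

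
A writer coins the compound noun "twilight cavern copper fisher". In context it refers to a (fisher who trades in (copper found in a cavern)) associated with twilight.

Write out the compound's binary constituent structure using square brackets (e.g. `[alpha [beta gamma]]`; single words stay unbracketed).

[twilight [[cavern copper] fisher]]

Whole compound: head "fisher" (specifically "cavern copper fisher"), modifier "twilight".
Inside "cavern copper fisher": head "fisher", modifier "cavern copper".
Inside "cavern copper": head "copper", modifier "cavern".
So the structure is [twilight [[cavern copper] fisher]].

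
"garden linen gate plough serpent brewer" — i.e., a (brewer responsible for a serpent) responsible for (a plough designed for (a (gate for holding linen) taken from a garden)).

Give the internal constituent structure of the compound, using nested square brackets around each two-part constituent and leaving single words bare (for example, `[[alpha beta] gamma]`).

[[[garden [linen gate]] plough] [serpent brewer]]

At the top level: head "brewer" (specifically "serpent brewer"); modifier "garden linen gate plough".
Within "garden linen gate plough", the head is "plough" and the modifier is "garden linen gate".
Within "garden linen gate", the head is "gate" (specifically "linen gate") and the modifier is "garden".
Within "linen gate", the head is "gate" and the modifier is "linen".
Within "serpent brewer", the head is "brewer" and the modifier is "serpent".
Putting it together: [[[garden [linen gate]] plough] [serpent brewer]].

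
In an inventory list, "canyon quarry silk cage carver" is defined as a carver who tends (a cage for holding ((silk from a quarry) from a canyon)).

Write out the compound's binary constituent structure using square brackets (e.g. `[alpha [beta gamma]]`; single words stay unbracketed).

The outermost head in the paraphrase is "carver", modified by "canyon quarry silk cage".
Inside "canyon quarry silk cage": head "cage", modifier "canyon quarry silk".
Inside "canyon quarry silk": head "silk" (specifically "quarry silk"), modifier "canyon".
Inside "quarry silk": head "silk", modifier "quarry".
Putting it together: [[[canyon [quarry silk]] cage] carver].

[[[canyon [quarry silk]] cage] carver]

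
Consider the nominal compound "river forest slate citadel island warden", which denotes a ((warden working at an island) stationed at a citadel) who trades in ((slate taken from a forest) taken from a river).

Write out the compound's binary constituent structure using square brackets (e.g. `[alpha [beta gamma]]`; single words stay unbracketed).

[[river [forest slate]] [citadel [island warden]]]

The outermost head in the paraphrase is "warden" (specifically "citadel island warden"), modified by "river forest slate".
Inside "river forest slate": head "slate" (specifically "forest slate"), modifier "river".
Inside "forest slate": head "slate", modifier "forest".
Inside "citadel island warden": head "warden" (specifically "island warden"), modifier "citadel".
Inside "island warden": head "warden", modifier "island".
Putting it together: [[river [forest slate]] [citadel [island warden]]].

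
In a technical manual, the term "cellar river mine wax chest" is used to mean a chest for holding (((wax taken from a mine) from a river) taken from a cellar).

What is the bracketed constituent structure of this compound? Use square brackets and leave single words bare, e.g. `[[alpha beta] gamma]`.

[[cellar [river [mine wax]]] chest]

The outermost head in the paraphrase is "chest", modified by "cellar river mine wax".
Inside "cellar river mine wax": head "wax" (specifically "river mine wax"), modifier "cellar".
Inside "river mine wax": head "wax" (specifically "mine wax"), modifier "river".
Inside "mine wax": head "wax", modifier "mine".
Assembled: [[cellar [river [mine wax]]] chest].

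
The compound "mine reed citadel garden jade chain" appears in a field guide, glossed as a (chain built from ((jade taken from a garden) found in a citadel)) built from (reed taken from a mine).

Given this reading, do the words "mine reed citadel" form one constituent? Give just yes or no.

The top-level split is [mine reed] [citadel garden jade chain]; the full structure is [[mine reed] [[citadel [garden jade]] chain]].
"mine reed citadel" straddles a constituent boundary, so it is not a single unit.

no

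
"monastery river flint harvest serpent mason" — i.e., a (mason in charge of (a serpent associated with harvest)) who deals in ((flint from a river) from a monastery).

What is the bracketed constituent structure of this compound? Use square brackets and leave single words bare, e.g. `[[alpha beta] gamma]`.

[[monastery [river flint]] [[harvest serpent] mason]]

Whole compound: head "mason" (specifically "harvest serpent mason"), modifier "monastery river flint".
Inside "monastery river flint": head "flint" (specifically "river flint"), modifier "monastery".
Inside "river flint": head "flint", modifier "river".
Inside "harvest serpent mason": head "mason", modifier "harvest serpent".
Inside "harvest serpent": head "serpent", modifier "harvest".
Assembled: [[monastery [river flint]] [[harvest serpent] mason]].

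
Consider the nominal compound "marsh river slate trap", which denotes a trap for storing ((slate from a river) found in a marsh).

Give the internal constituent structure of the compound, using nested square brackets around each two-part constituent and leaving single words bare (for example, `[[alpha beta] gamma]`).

[[marsh [river slate]] trap]

The outermost head in the paraphrase is "trap", modified by "marsh river slate".
Within "marsh river slate", the head is "slate" (specifically "river slate") and the modifier is "marsh".
Within "river slate", the head is "slate" and the modifier is "river".
Assembled: [[marsh [river slate]] trap].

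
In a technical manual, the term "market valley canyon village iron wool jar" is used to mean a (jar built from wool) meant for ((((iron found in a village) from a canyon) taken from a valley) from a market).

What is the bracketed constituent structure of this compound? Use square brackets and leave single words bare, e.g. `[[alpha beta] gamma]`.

[[market [valley [canyon [village iron]]]] [wool jar]]

Overall it is a kind of jar (specifically "wool jar"); the modifier is "market valley canyon village iron".
Within "market valley canyon village iron", the head is "iron" (specifically "valley canyon village iron") and the modifier is "market".
Within "valley canyon village iron", the head is "iron" (specifically "canyon village iron") and the modifier is "valley".
Within "canyon village iron", the head is "iron" (specifically "village iron") and the modifier is "canyon".
Within "village iron", the head is "iron" and the modifier is "village".
Within "wool jar", the head is "jar" and the modifier is "wool".
Assembled: [[market [valley [canyon [village iron]]]] [wool jar]].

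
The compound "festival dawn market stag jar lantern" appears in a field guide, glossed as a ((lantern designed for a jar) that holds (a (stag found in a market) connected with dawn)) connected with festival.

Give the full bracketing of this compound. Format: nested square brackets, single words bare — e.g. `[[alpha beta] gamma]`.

[festival [[dawn [market stag]] [jar lantern]]]

Overall it is a kind of lantern (specifically "dawn market stag jar lantern"); the modifier is "festival".
Inside "dawn market stag jar lantern": head "lantern" (specifically "jar lantern"), modifier "dawn market stag".
Inside "dawn market stag": head "stag" (specifically "market stag"), modifier "dawn".
Inside "market stag": head "stag", modifier "market".
Inside "jar lantern": head "lantern", modifier "jar".
Assembled: [festival [[dawn [market stag]] [jar lantern]]].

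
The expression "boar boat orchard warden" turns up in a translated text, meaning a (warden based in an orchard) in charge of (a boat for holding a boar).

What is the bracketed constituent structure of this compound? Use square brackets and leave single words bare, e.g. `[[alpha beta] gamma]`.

[[boar boat] [orchard warden]]

Whole compound: head "warden" (specifically "orchard warden"), modifier "boar boat".
Inside "boar boat": head "boat", modifier "boar".
Inside "orchard warden": head "warden", modifier "orchard".
Putting it together: [[boar boat] [orchard warden]].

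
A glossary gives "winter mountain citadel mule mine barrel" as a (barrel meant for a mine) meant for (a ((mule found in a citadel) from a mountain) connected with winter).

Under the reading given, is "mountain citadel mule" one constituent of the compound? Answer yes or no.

The paraphrase groups the words so that "mountain citadel mule" is one unit: it corresponds to a single parenthesized sub-phrase.
The full structure is [[winter [mountain [citadel mule]]] [mine barrel]], in which [mountain citadel mule] is a constituent.

yes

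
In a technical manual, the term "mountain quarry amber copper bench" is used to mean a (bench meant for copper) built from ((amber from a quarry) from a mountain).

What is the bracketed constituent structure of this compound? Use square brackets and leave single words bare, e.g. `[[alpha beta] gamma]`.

Overall it is a kind of bench (specifically "copper bench"); the modifier is "mountain quarry amber".
Within "mountain quarry amber", the head is "amber" (specifically "quarry amber") and the modifier is "mountain".
Within "quarry amber", the head is "amber" and the modifier is "quarry".
Within "copper bench", the head is "bench" and the modifier is "copper".
So the structure is [[mountain [quarry amber]] [copper bench]].

[[mountain [quarry amber]] [copper bench]]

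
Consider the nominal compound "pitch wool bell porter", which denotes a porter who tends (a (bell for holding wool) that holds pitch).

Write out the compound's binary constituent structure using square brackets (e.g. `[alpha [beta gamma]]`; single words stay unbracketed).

Whole compound: head "porter", modifier "pitch wool bell".
"pitch wool bell" → head "bell" (specifically "wool bell"), modifier "pitch".
"wool bell" → head "bell", modifier "wool".
So the structure is [[pitch [wool bell]] porter].

[[pitch [wool bell]] porter]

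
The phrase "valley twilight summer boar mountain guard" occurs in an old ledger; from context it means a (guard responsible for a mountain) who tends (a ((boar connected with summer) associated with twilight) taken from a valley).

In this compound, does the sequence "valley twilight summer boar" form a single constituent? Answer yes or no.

yes

The paraphrase groups the words so that "valley twilight summer boar" is one unit: it corresponds to a single parenthesized sub-phrase.
The full structure is [[valley [twilight [summer boar]]] [mountain guard]], in which [valley twilight summer boar] is a constituent.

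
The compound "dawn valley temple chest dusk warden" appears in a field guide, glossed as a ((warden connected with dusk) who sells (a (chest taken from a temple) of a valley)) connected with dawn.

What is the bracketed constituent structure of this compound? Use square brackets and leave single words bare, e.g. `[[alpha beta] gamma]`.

[dawn [[valley [temple chest]] [dusk warden]]]

Overall it is a kind of warden (specifically "valley temple chest dusk warden"); the modifier is "dawn".
Within "valley temple chest dusk warden", the head is "warden" (specifically "dusk warden") and the modifier is "valley temple chest".
Within "valley temple chest", the head is "chest" (specifically "temple chest") and the modifier is "valley".
Within "temple chest", the head is "chest" and the modifier is "temple".
Within "dusk warden", the head is "warden" and the modifier is "dusk".
Putting it together: [dawn [[valley [temple chest]] [dusk warden]]].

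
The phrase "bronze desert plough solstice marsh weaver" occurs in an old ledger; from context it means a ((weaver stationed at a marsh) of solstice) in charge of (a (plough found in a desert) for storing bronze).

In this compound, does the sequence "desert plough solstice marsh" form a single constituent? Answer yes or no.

no

The top-level split is [bronze desert plough] [solstice marsh weaver]; the full structure is [[bronze [desert plough]] [solstice [marsh weaver]]].
"desert plough solstice marsh" straddles a constituent boundary, so it is not a single unit.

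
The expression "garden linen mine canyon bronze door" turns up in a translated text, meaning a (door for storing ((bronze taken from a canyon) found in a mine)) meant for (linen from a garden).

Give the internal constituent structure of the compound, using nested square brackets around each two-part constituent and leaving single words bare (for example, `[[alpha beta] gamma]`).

Overall it is a kind of door (specifically "mine canyon bronze door"); the modifier is "garden linen".
Inside "garden linen": head "linen", modifier "garden".
Inside "mine canyon bronze door": head "door", modifier "mine canyon bronze".
Inside "mine canyon bronze": head "bronze" (specifically "canyon bronze"), modifier "mine".
Inside "canyon bronze": head "bronze", modifier "canyon".
So the structure is [[garden linen] [[mine [canyon bronze]] door]].

[[garden linen] [[mine [canyon bronze]] door]]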